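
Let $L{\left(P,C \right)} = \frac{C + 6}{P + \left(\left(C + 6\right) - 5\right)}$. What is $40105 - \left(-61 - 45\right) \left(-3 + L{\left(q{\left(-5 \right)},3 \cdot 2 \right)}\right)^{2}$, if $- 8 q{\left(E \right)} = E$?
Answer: $\frac{150033019}{3721} \approx 40321.0$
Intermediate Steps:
$q{\left(E \right)} = - \frac{E}{8}$
$L{\left(P,C \right)} = \frac{6 + C}{1 + C + P}$ ($L{\left(P,C \right)} = \frac{6 + C}{P + \left(\left(6 + C\right) - 5\right)} = \frac{6 + C}{P + \left(1 + C\right)} = \frac{6 + C}{1 + C + P}$)
$40105 - \left(-61 - 45\right) \left(-3 + L{\left(q{\left(-5 \right)},3 \cdot 2 \right)}\right)^{2} = 40105 - \left(-61 - 45\right) \left(-3 + \frac{6 + 3 \cdot 2}{1 + 3 \cdot 2 - - \frac{5}{8}}\right)^{2} = 40105 - - 106 \left(-3 + \frac{6 + 6}{1 + 6 + \frac{5}{8}}\right)^{2} = 40105 - - 106 \left(-3 + \frac{1}{\frac{61}{8}} \cdot 12\right)^{2} = 40105 - - 106 \left(-3 + \frac{8}{61} \cdot 12\right)^{2} = 40105 - - 106 \left(-3 + \frac{96}{61}\right)^{2} = 40105 - - 106 \left(- \frac{87}{61}\right)^{2} = 40105 - \left(-106\right) \frac{7569}{3721} = 40105 - - \frac{802314}{3721} = 40105 + \frac{802314}{3721} = \frac{150033019}{3721}$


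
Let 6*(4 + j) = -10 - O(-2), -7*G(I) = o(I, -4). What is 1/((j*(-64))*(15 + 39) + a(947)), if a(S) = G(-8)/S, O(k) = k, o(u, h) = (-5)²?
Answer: 6629/122185703 ≈ 5.4253e-5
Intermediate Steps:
o(u, h) = 25
G(I) = -25/7 (G(I) = -⅐*25 = -25/7)
j = -16/3 (j = -4 + (-10 - 1*(-2))/6 = -4 + (-10 + 2)/6 = -4 + (⅙)*(-8) = -4 - 4/3 = -16/3 ≈ -5.3333)
a(S) = -25/(7*S)
1/((j*(-64))*(15 + 39) + a(947)) = 1/((-16/3*(-64))*(15 + 39) - 25/7/947) = 1/((1024/3)*54 - 25/7*1/947) = 1/(18432 - 25/6629) = 1/(122185703/6629) = 6629/122185703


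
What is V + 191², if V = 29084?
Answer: 65565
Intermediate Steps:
V + 191² = 29084 + 191² = 29084 + 36481 = 65565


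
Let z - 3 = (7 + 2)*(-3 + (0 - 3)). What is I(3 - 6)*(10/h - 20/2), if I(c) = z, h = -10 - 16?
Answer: 6885/13 ≈ 529.62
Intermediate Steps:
h = -26
z = -51 (z = 3 + (7 + 2)*(-3 + (0 - 3)) = 3 + 9*(-3 - 3) = 3 + 9*(-6) = 3 - 54 = -51)
I(c) = -51
I(3 - 6)*(10/h - 20/2) = -51*(10/(-26) - 20/2) = -51*(10*(-1/26) - 20*1/2) = -51*(-5/13 - 10) = -51*(-135/13) = 6885/13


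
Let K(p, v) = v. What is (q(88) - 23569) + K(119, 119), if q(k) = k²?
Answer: -15706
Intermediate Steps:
(q(88) - 23569) + K(119, 119) = (88² - 23569) + 119 = (7744 - 23569) + 119 = -15825 + 119 = -15706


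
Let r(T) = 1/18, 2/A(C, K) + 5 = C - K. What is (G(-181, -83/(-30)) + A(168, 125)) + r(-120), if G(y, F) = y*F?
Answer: -428063/855 ≈ -500.66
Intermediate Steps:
A(C, K) = 2/(-5 + C - K) (A(C, K) = 2/(-5 + (C - K)) = 2/(-5 + C - K))
r(T) = 1/18
G(y, F) = F*y
(G(-181, -83/(-30)) + A(168, 125)) + r(-120) = (-83/(-30)*(-181) + 2/(-5 + 168 - 1*125)) + 1/18 = (-83*(-1/30)*(-181) + 2/(-5 + 168 - 125)) + 1/18 = ((83/30)*(-181) + 2/38) + 1/18 = (-15023/30 + 2*(1/38)) + 1/18 = (-15023/30 + 1/19) + 1/18 = -285407/570 + 1/18 = -428063/855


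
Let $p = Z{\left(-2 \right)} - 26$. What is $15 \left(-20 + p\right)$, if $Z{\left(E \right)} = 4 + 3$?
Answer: $-585$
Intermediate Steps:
$Z{\left(E \right)} = 7$
$p = -19$ ($p = 7 - 26 = -19$)
$15 \left(-20 + p\right) = 15 \left(-20 - 19\right) = 15 \left(-39\right) = -585$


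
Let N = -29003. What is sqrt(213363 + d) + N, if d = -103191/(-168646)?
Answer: -29003 + sqrt(2160333027366)/3182 ≈ -28541.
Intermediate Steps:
d = 1947/3182 (d = -103191*(-1/168646) = 1947/3182 ≈ 0.61188)
sqrt(213363 + d) + N = sqrt(213363 + 1947/3182) - 29003 = sqrt(678923013/3182) - 29003 = sqrt(2160333027366)/3182 - 29003 = -29003 + sqrt(2160333027366)/3182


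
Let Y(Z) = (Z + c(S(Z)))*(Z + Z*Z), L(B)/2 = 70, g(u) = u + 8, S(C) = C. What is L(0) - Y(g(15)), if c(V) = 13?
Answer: -19732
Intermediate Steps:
g(u) = 8 + u
L(B) = 140 (L(B) = 2*70 = 140)
Y(Z) = (13 + Z)*(Z + Z²) (Y(Z) = (Z + 13)*(Z + Z*Z) = (13 + Z)*(Z + Z²))
L(0) - Y(g(15)) = 140 - (8 + 15)*(13 + (8 + 15)² + 14*(8 + 15)) = 140 - 23*(13 + 23² + 14*23) = 140 - 23*(13 + 529 + 322) = 140 - 23*864 = 140 - 1*19872 = 140 - 19872 = -19732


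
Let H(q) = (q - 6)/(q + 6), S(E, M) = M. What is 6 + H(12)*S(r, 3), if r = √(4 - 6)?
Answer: 7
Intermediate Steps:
r = I*√2 (r = √(-2) = I*√2 ≈ 1.4142*I)
H(q) = (-6 + q)/(6 + q)
6 + H(12)*S(r, 3) = 6 + ((-6 + 12)/(6 + 12))*3 = 6 + (6/18)*3 = 6 + ((1/18)*6)*3 = 6 + (⅓)*3 = 6 + 1 = 7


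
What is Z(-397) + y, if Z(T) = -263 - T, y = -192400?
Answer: -192266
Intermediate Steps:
Z(-397) + y = (-263 - 1*(-397)) - 192400 = (-263 + 397) - 192400 = 134 - 192400 = -192266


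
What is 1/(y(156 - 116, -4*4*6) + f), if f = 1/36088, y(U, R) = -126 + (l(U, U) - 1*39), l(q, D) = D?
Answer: -36088/4510999 ≈ -0.0080000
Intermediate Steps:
y(U, R) = -165 + U (y(U, R) = -126 + (U - 1*39) = -126 + (U - 39) = -126 + (-39 + U) = -165 + U)
f = 1/36088 ≈ 2.7710e-5
1/(y(156 - 116, -4*4*6) + f) = 1/((-165 + (156 - 116)) + 1/36088) = 1/((-165 + 40) + 1/36088) = 1/(-125 + 1/36088) = 1/(-4510999/36088) = -36088/4510999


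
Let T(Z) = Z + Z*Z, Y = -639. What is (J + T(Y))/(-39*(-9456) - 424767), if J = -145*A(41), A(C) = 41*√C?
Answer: -135894/18661 + 5945*√41/55983 ≈ -6.6023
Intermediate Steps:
T(Z) = Z + Z²
J = -5945*√41 ≈ -38067.
(J + T(Y))/(-39*(-9456) - 424767) = (-5945*√41 - 639*(1 - 639))/(-39*(-9456) - 424767) = (-5945*√41 - 639*(-638))/(368784 - 424767) = (-5945*√41 + 407682)/(-55983) = (407682 - 5945*√41)*(-1/55983) = -135894/18661 + 5945*√41/55983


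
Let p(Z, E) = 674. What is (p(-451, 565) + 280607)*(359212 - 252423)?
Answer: 30037716709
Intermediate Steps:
(p(-451, 565) + 280607)*(359212 - 252423) = (674 + 280607)*(359212 - 252423) = 281281*106789 = 30037716709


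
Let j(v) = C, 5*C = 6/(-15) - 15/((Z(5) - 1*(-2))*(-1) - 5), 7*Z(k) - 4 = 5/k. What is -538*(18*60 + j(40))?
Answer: -130771391/225 ≈ -5.8121e+5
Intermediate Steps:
Z(k) = 4/7 + 5/(7*k) (Z(k) = 4/7 + (5/k)/7 = 4/7 + 5/(7*k))
C = 139/450 (C = (6/(-15) - 15/(((1/7)*(5 + 4*5)/5 - 1*(-2))*(-1) - 5))/5 = (6*(-1/15) - 15/(((1/7)*(1/5)*(5 + 20) + 2)*(-1) - 5))/5 = (-2/5 - 15/(((1/7)*(1/5)*25 + 2)*(-1) - 5))/5 = (-2/5 - 15/((5/7 + 2)*(-1) - 5))/5 = (-2/5 - 15/((19/7)*(-1) - 5))/5 = (-2/5 - 15/(-19/7 - 5))/5 = (-2/5 - 15/(-54/7))/5 = (-2/5 - 15*(-7/54))/5 = (-2/5 + 35/18)/5 = (1/5)*(139/90) = 139/450 ≈ 0.30889)
j(v) = 139/450
-538*(18*60 + j(40)) = -538*(18*60 + 139/450) = -538*(1080 + 139/450) = -538*486139/450 = -130771391/225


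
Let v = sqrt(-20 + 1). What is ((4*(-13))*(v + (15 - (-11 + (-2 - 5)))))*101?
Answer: -173316 - 5252*I*sqrt(19) ≈ -1.7332e+5 - 22893.0*I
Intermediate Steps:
v = I*sqrt(19) (v = sqrt(-19) = I*sqrt(19) ≈ 4.3589*I)
((4*(-13))*(v + (15 - (-11 + (-2 - 5)))))*101 = ((4*(-13))*(I*sqrt(19) + (15 - (-11 + (-2 - 5)))))*101 = -52*(I*sqrt(19) + (15 - (-11 - 7)))*101 = -52*(I*sqrt(19) + (15 - 1*(-18)))*101 = -52*(I*sqrt(19) + (15 + 18))*101 = -52*(I*sqrt(19) + 33)*101 = -52*(33 + I*sqrt(19))*101 = (-1716 - 52*I*sqrt(19))*101 = -173316 - 5252*I*sqrt(19)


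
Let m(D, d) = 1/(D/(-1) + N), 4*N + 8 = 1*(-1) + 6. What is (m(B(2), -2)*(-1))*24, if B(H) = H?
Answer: 96/11 ≈ 8.7273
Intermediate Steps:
N = -¾ (N = -2 + (1*(-1) + 6)/4 = -2 + (-1 + 6)/4 = -2 + (¼)*5 = -2 + 5/4 = -¾ ≈ -0.75000)
m(D, d) = 1/(-¾ - D) (m(D, d) = 1/(D/(-1) - ¾) = 1/(D*(-1) - ¾) = 1/(-D - ¾) = 1/(-¾ - D))
(m(B(2), -2)*(-1))*24 = (-4/(3 + 4*2)*(-1))*24 = (-4/(3 + 8)*(-1))*24 = (-4/11*(-1))*24 = (-4*1/11*(-1))*24 = -4/11*(-1)*24 = (4/11)*24 = 96/11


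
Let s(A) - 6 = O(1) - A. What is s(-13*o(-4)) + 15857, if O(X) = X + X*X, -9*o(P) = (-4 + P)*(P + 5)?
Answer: 142889/9 ≈ 15877.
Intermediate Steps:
o(P) = -(-4 + P)*(5 + P)/9 (o(P) = -(-4 + P)*(P + 5)/9 = -(-4 + P)*(5 + P)/9)
O(X) = X + X²
s(A) = 8 - A (s(A) = 6 + (1*(1 + 1) - A) = 6 + (1*2 - A) = 6 + (2 - A) = 8 - A)
s(-13*o(-4)) + 15857 = (8 - (-13)*(20/9 - ⅑*(-4) - ⅑*(-4)²)) + 15857 = (8 - (-13)*(20/9 + 4/9 - ⅑*16)) + 15857 = (8 - (-13)*(20/9 + 4/9 - 16/9)) + 15857 = (8 - (-13)*8/9) + 15857 = (8 - 1*(-104/9)) + 15857 = (8 + 104/9) + 15857 = 176/9 + 15857 = 142889/9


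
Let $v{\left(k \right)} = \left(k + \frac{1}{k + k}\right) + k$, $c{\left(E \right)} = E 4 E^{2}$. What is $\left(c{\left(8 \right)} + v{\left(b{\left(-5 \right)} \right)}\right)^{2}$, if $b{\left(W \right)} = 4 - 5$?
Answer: $\frac{16736281}{4} \approx 4.1841 \cdot 10^{6}$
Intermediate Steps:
$c{\left(E \right)} = 4 E^{3}$
$b{\left(W \right)} = -1$ ($b{\left(W \right)} = 4 - 5 = -1$)
$v{\left(k \right)} = \frac{1}{2 k} + 2 k$ ($v{\left(k \right)} = \left(k + \frac{1}{2 k}\right) + k = \frac{1}{2 k} + 2 k$)
$\left(c{\left(8 \right)} + v{\left(b{\left(-5 \right)} \right)}\right)^{2} = \left(4 \cdot 8^{3} + \left(\frac{1}{2 \left(-1\right)} + 2 \left(-1\right)\right)\right)^{2} = \left(4 \cdot 512 + \left(\frac{1}{2} \left(-1\right) - 2\right)\right)^{2} = \left(2048 - \frac{5}{2}\right)^{2} = \left(\frac{4091}{2}\right)^{2} = \frac{16736281}{4}$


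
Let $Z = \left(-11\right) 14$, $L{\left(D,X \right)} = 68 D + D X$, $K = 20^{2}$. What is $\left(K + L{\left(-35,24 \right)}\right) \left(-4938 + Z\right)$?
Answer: $14359440$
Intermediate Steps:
$K = 400$
$Z = -154$
$\left(K + L{\left(-35,24 \right)}\right) \left(-4938 + Z\right) = \left(400 - 35 \left(68 + 24\right)\right) \left(-4938 - 154\right) = \left(400 - 3220\right) \left(-5092\right) = \left(-2820\right) \left(-5092\right) = 14359440$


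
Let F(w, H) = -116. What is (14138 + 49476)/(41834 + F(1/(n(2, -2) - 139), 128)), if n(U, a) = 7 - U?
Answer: 1871/1227 ≈ 1.5249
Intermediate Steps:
(14138 + 49476)/(41834 + F(1/(n(2, -2) - 139), 128)) = (14138 + 49476)/(41834 - 116) = 63614/41718 = 63614*(1/41718) = 1871/1227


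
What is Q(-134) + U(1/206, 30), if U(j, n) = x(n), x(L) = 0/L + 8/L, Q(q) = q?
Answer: -2006/15 ≈ -133.73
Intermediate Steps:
x(L) = 8/L (x(L) = 0 + 8/L = 8/L)
U(j, n) = 8/n
Q(-134) + U(1/206, 30) = -134 + 8/30 = -134 + 8*(1/30) = -134 + 4/15 = -2006/15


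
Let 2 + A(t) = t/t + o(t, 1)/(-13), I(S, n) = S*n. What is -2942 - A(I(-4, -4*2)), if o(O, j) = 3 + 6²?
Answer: -2938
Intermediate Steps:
o(O, j) = 39 (o(O, j) = 3 + 36 = 39)
A(t) = -4 (A(t) = -2 + (t/t + 39/(-13)) = -2 + (1 + 39*(-1/13)) = -2 + (1 - 3) = -2 - 2 = -4)
-2942 - A(I(-4, -4*2)) = -2942 - 1*(-4) = -2942 + 4 = -2938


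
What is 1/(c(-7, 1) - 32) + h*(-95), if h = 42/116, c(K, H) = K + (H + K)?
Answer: -89833/2610 ≈ -34.419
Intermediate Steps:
c(K, H) = H + 2*K
h = 21/58 (h = 42*(1/116) = 21/58 ≈ 0.36207)
1/(c(-7, 1) - 32) + h*(-95) = 1/((1 + 2*(-7)) - 32) + (21/58)*(-95) = 1/((1 - 14) - 32) - 1995/58 = 1/(-13 - 32) - 1995/58 = 1/(-45) - 1995/58 = -1/45 - 1995/58 = -89833/2610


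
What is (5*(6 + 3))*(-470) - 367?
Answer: -21517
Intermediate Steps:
(5*(6 + 3))*(-470) - 367 = (5*9)*(-470) - 367 = 45*(-470) - 367 = -21150 - 367 = -21517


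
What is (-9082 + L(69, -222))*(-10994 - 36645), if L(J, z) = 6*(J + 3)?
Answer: 412077350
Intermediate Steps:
L(J, z) = 18 + 6*J (L(J, z) = 6*(3 + J) = 18 + 6*J)
(-9082 + L(69, -222))*(-10994 - 36645) = (-9082 + (18 + 6*69))*(-10994 - 36645) = (-9082 + (18 + 414))*(-47639) = (-9082 + 432)*(-47639) = -8650*(-47639) = 412077350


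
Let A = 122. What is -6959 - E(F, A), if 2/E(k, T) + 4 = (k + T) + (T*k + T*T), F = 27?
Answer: -127509759/18323 ≈ -6959.0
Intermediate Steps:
E(k, T) = 2/(-4 + T + k + T² + T*k) (E(k, T) = 2/(-4 + ((k + T) + (T*k + T*T))) = 2/(-4 + ((T + k) + (T*k + T²))) = 2/(-4 + ((T + k) + (T² + T*k))) = 2/(-4 + (T + k + T² + T*k)) = 2/(-4 + T + k + T² + T*k))
-6959 - E(F, A) = -6959 - 2/(-4 + 122 + 27 + 122² + 122*27) = -6959 - 2/(-4 + 122 + 27 + 14884 + 3294) = -6959 - 2/18323 = -127509759/18323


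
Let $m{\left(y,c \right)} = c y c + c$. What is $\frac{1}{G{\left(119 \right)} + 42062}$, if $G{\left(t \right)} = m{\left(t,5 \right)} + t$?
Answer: $\frac{1}{45161} \approx 2.2143 \cdot 10^{-5}$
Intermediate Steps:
$m{\left(y,c \right)} = c + y c^{2}$ ($m{\left(y,c \right)} = y c^{2} + c = c + y c^{2}$)
$G{\left(t \right)} = 5 + 26 t$ ($G{\left(t \right)} = 5 \left(1 + 5 t\right) + t = \left(5 + 25 t\right) + t = 5 + 26 t$)
$\frac{1}{G{\left(119 \right)} + 42062} = \frac{1}{\left(5 + 26 \cdot 119\right) + 42062} = \frac{1}{\left(5 + 3094\right) + 42062} = \frac{1}{3099 + 42062} = \frac{1}{45161}$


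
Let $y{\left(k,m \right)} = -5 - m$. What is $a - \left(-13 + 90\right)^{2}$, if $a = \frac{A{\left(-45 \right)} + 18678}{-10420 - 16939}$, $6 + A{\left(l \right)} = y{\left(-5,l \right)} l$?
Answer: $- \frac{162228383}{27359} \approx -5929.6$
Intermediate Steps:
$A{\left(l \right)} = -6 + l \left(-5 - l\right)$ ($A{\left(l \right)} = -6 + \left(-5 - l\right) l = -6 + l \left(-5 - l\right)$)
$a = - \frac{16872}{27359}$ ($a = \frac{\left(-6 - - 45 \left(5 - 45\right)\right) + 18678}{-10420 - 16939} = \frac{\left(-6 - \left(-45\right) \left(-40\right)\right) + 18678}{-27359} = \left(\left(-6 - 1800\right) + 18678\right) \left(- \frac{1}{27359}\right) = \left(-1806 + 18678\right) \left(- \frac{1}{27359}\right) = 16872 \left(- \frac{1}{27359}\right) = - \frac{16872}{27359} \approx -0.61669$)
$a - \left(-13 + 90\right)^{2} = - \frac{16872}{27359} - \left(-13 + 90\right)^{2} = - \frac{16872}{27359} - 77^{2} = - \frac{16872}{27359} - 5929 = - \frac{162228383}{27359}$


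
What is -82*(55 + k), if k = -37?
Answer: -1476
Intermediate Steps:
-82*(55 + k) = -82*(55 - 37) = -82*18 = -1476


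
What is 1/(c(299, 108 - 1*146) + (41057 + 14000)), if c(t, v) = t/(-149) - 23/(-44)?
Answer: 6556/360943963 ≈ 1.8163e-5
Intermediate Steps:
c(t, v) = 23/44 - t/149 (c(t, v) = t*(-1/149) - 23*(-1/44) = -t/149 + 23/44 = 23/44 - t/149)
1/(c(299, 108 - 1*146) + (41057 + 14000)) = 1/((23/44 - 1/149*299) + (41057 + 14000)) = 1/((23/44 - 299/149) + 55057) = 1/(-9729/6556 + 55057) = 1/(360943963/6556) = 6556/360943963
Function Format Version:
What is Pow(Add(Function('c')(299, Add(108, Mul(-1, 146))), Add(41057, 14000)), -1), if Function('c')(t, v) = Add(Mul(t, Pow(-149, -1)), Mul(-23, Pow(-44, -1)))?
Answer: Rational(6556, 360943963) ≈ 1.8163e-5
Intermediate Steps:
Function('c')(t, v) = Add(Rational(23, 44), Mul(Rational(-1, 149), t)) (Function('c')(t, v) = Add(Mul(t, Rational(-1, 149)), Mul(-23, Rational(-1, 44))) = Add(Mul(Rational(-1, 149), t), Rational(23, 44)) = Add(Rational(23, 44), Mul(Rational(-1, 149), t)))
Pow(Add(Function('c')(299, Add(108, Mul(-1, 146))), Add(41057, 14000)), -1) = Pow(Add(Add(Rational(23, 44), Mul(Rational(-1, 149), 299)), Add(41057, 14000)), -1) = Pow(Add(Add(Rational(23, 44), Rational(-299, 149)), 55057), -1) = Pow(Add(Rational(-9729, 6556), 55057), -1) = Pow(Rational(360943963, 6556), -1) = Rational(6556, 360943963)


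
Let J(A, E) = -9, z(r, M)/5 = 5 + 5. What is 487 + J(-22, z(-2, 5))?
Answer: 478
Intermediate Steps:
z(r, M) = 50 (z(r, M) = 5*(5 + 5) = 5*10 = 50)
487 + J(-22, z(-2, 5)) = 487 - 9 = 478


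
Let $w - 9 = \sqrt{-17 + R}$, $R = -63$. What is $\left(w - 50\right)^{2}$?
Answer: $1601 - 328 i \sqrt{5} \approx 1601.0 - 733.43 i$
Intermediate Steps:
$w = 9 + 4 i \sqrt{5}$ ($w = 9 + \sqrt{-17 - 63} = 9 + \sqrt{-80} = 9 + 4 i \sqrt{5} \approx 9.0 + 8.9443 i$)
$\left(w - 50\right)^{2} = \left(\left(9 + 4 i \sqrt{5}\right) - 50\right)^{2} = \left(-41 + 4 i \sqrt{5}\right)^{2}$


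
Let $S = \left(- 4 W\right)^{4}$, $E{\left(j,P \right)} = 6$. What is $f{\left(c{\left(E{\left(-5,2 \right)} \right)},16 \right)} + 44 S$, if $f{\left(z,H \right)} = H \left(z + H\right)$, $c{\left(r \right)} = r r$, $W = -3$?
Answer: $913216$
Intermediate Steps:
$c{\left(r \right)} = r^{2}$
$f{\left(z,H \right)} = H \left(H + z\right)$
$S = 20736$ ($S = \left(\left(-4\right) \left(-3\right)\right)^{4} = 12^{4} = 20736$)
$f{\left(c{\left(E{\left(-5,2 \right)} \right)},16 \right)} + 44 S = 16 \left(16 + 6^{2}\right) + 44 \cdot 20736 = 16 \left(16 + 36\right) + 912384 = 16 \cdot 52 + 912384 = 832 + 912384 = 913216$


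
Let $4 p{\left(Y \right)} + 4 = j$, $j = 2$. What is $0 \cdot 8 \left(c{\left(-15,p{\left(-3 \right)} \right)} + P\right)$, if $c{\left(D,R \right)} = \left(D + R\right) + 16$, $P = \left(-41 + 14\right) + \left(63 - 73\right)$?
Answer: $0$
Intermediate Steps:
$P = -37$ ($P = -27 + \left(63 - 73\right) = -27 - 10 = -37$)
$p{\left(Y \right)} = - \frac{1}{2}$ ($p{\left(Y \right)} = -1 + \frac{1}{4} \cdot 2 = -1 + \frac{1}{2} = - \frac{1}{2}$)
$c{\left(D,R \right)} = 16 + D + R$
$0 \cdot 8 \left(c{\left(-15,p{\left(-3 \right)} \right)} + P\right) = 0 \cdot 8 \left(\left(16 - 15 - \frac{1}{2}\right) - 37\right) = 0 \left(\frac{1}{2} - 37\right) = 0 \left(- \frac{73}{2}\right) = 0$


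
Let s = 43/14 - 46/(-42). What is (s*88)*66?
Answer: 24200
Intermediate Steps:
s = 25/6 (s = 43*(1/14) - 46*(-1/42) = 43/14 + 23/21 = 25/6 ≈ 4.1667)
(s*88)*66 = ((25/6)*88)*66 = (1100/3)*66 = 24200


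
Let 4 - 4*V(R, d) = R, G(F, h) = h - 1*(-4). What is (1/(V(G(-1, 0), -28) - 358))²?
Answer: 1/128164 ≈ 7.8025e-6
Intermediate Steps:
G(F, h) = 4 + h (G(F, h) = h + 4 = 4 + h)
V(R, d) = 1 - R/4
(1/(V(G(-1, 0), -28) - 358))² = (1/((1 - (4 + 0)/4) - 358))² = (1/((1 - ¼*4) - 358))² = (1/((1 - 1) - 358))² = (1/(0 - 358))² = (1/(-358))² = (-1/358)² = 1/128164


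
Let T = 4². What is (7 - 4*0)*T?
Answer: 112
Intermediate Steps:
T = 16
(7 - 4*0)*T = (7 - 4*0)*16 = (7 + 0)*16 = 7*16 = 112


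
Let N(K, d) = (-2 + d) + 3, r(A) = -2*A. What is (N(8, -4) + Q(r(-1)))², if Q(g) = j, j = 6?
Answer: 9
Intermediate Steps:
Q(g) = 6
N(K, d) = 1 + d
(N(8, -4) + Q(r(-1)))² = ((1 - 4) + 6)² = (-3 + 6)² = 3² = 9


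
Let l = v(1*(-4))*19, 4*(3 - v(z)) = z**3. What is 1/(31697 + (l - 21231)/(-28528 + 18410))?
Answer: 5059/160365558 ≈ 3.1547e-5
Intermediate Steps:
v(z) = 3 - z**3/4
l = 361 (l = (3 - (1*(-4))**3/4)*19 = (3 - 1/4*(-4)**3)*19 = (3 - 1/4*(-64))*19 = (3 + 16)*19 = 19*19 = 361)
1/(31697 + (l - 21231)/(-28528 + 18410)) = 1/(31697 + (361 - 21231)/(-28528 + 18410)) = 1/(31697 - 20870/(-10118)) = 1/(31697 - 20870*(-1/10118)) = 1/(31697 + 10435/5059) = 1/(160365558/5059) = 5059/160365558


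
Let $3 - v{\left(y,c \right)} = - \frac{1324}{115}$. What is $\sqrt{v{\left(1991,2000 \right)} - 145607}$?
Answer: $\frac{4 i \sqrt{120341290}}{115} \approx 381.57 i$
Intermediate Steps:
$v{\left(y,c \right)} = \frac{1669}{115}$ ($v{\left(y,c \right)} = 3 - - \frac{1324}{115} = 3 + \frac{1324}{115} = \frac{1669}{115}$)
$\sqrt{v{\left(1991,2000 \right)} - 145607} = \sqrt{\frac{1669}{115} - 145607} = \sqrt{- \frac{16743136}{115}} = \frac{4 i \sqrt{120341290}}{115}$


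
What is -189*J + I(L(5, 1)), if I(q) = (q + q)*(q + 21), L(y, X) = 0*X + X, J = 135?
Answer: -25471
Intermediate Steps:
L(y, X) = X (L(y, X) = 0 + X = X)
I(q) = 2*q*(21 + q) (I(q) = (2*q)*(21 + q) = 2*q*(21 + q))
-189*J + I(L(5, 1)) = -189*135 + 2*1*(21 + 1) = -25515 + 2*1*22 = -25515 + 44 = -25471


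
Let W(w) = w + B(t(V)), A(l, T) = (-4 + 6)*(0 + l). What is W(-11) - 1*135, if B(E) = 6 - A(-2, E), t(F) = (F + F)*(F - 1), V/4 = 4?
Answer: -136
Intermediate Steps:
V = 16 (V = 4*4 = 16)
A(l, T) = 2*l
t(F) = 2*F*(-1 + F) (t(F) = (2*F)*(-1 + F) = 2*F*(-1 + F))
B(E) = 10 (B(E) = 6 - 2*(-2) = 6 - 1*(-4) = 6 + 4 = 10)
W(w) = 10 + w (W(w) = w + 10 = 10 + w)
W(-11) - 1*135 = (10 - 11) - 1*135 = -1 - 135 = -136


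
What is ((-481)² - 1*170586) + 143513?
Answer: 204288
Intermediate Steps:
((-481)² - 1*170586) + 143513 = (231361 - 170586) + 143513 = 60775 + 143513 = 204288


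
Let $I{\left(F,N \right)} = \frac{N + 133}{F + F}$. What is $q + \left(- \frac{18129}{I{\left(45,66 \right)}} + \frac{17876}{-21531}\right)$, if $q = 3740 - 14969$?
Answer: $- \frac{83246300435}{4284669} \approx -19429.0$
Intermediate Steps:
$I{\left(F,N \right)} = \frac{133 + N}{2 F}$
$q = -11229$
$q + \left(- \frac{18129}{I{\left(45,66 \right)}} + \frac{17876}{-21531}\right) = -11229 + \left(- \frac{18129}{\frac{1}{2} \cdot \frac{1}{45} \left(133 + 66\right)} + \frac{17876}{-21531}\right) = -11229 + \left(- \frac{18129}{\frac{1}{2} \cdot \frac{1}{45} \cdot 199} + 17876 \left(- \frac{1}{21531}\right)\right) = -11229 - \left(\frac{17876}{21531} + \frac{18129}{\frac{199}{90}}\right) = -11229 - \frac{35133752234}{4284669} = - \frac{83246300435}{4284669}$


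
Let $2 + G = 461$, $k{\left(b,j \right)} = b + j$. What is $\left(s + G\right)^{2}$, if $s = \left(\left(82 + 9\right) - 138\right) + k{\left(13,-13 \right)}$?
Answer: $169744$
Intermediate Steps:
$s = -47$ ($s = \left(\left(82 + 9\right) - 138\right) + \left(13 - 13\right) = \left(91 - 138\right) + 0 = -47 + 0 = -47$)
$G = 459$ ($G = -2 + 461 = 459$)
$\left(s + G\right)^{2} = \left(-47 + 459\right)^{2} = 412^{2} = 169744$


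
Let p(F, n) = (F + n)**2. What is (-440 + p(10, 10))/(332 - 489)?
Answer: 40/157 ≈ 0.25478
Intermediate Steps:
(-440 + p(10, 10))/(332 - 489) = (-440 + (10 + 10)**2)/(332 - 489) = (-440 + 20**2)/(-157) = (-440 + 400)*(-1/157) = -40*(-1/157) = 40/157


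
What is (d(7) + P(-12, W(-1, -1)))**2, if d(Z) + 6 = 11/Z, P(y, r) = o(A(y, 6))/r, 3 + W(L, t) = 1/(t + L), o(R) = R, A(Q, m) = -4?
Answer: 529/49 ≈ 10.796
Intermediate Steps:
W(L, t) = -3 + 1/(L + t) (W(L, t) = -3 + 1/(t + L) = -3 + 1/(L + t))
P(y, r) = -4/r
d(Z) = -6 + 11/Z
(d(7) + P(-12, W(-1, -1)))**2 = ((-6 + 11/7) - 4*(-1 - 1)/(1 - 3*(-1) - 3*(-1)))**2 = ((-6 + 11*(1/7)) - 4*(-2/(1 + 3 + 3)))**2 = ((-6 + 11/7) - 4/((-1/2*7)))**2 = (-31/7 - 4/(-7/2))**2 = (-31/7 - 4*(-2/7))**2 = (-31/7 + 8/7)**2 = (-23/7)**2 = 529/49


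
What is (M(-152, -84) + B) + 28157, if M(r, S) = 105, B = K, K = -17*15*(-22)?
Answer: 33872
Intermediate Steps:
K = 5610 (K = -255*(-22) = 5610)
B = 5610
(M(-152, -84) + B) + 28157 = (105 + 5610) + 28157 = 5715 + 28157 = 33872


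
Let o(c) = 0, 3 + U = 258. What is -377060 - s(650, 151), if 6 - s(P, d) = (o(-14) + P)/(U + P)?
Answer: -68248816/181 ≈ -3.7707e+5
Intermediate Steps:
U = 255 (U = -3 + 258 = 255)
s(P, d) = 6 - P/(255 + P) (s(P, d) = 6 - (0 + P)/(255 + P) = 6 - P/(255 + P))
-377060 - s(650, 151) = -377060 - 5*(306 + 650)/(255 + 650) = -377060 - 5*956/905 = -377060 - 1*956/181 = -377060 - 956/181 = -68248816/181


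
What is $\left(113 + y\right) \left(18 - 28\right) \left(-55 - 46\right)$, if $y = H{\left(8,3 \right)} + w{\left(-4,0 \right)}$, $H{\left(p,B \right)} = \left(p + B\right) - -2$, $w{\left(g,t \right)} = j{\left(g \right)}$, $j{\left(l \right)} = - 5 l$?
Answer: $147460$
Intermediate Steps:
$w{\left(g,t \right)} = - 5 g$
$H{\left(p,B \right)} = 2 + B + p$ ($H{\left(p,B \right)} = \left(B + p\right) + 2 = 2 + B + p$)
$y = 33$ ($y = \left(2 + 3 + 8\right) - -20 = 13 + 20 = 33$)
$\left(113 + y\right) \left(18 - 28\right) \left(-55 - 46\right) = \left(113 + 33\right) \left(18 - 28\right) \left(-55 - 46\right) = 146 \left(\left(-10\right) \left(-101\right)\right) = 146 \cdot 1010 = 147460$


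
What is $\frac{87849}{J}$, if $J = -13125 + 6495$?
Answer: $- \frac{29283}{2210} \approx -13.25$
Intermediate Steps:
$J = -6630$
$\frac{87849}{J} = \frac{87849}{-6630} = 87849 \left(- \frac{1}{6630}\right) = - \frac{29283}{2210}$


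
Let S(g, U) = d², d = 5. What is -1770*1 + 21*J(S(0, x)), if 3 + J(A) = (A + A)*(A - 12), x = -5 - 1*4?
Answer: 11817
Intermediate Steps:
x = -9 (x = -5 - 4 = -9)
S(g, U) = 25 (S(g, U) = 5² = 25)
J(A) = -3 + 2*A*(-12 + A) (J(A) = -3 + (A + A)*(A - 12) = -3 + (2*A)*(-12 + A) = -3 + 2*A*(-12 + A))
-1770*1 + 21*J(S(0, x)) = -1770*1 + 21*(-3 - 24*25 + 2*25²) = -1770 + 21*(-3 - 600 + 2*625) = -1770 + 21*(-3 - 600 + 1250) = -1770 + 21*647 = -1770 + 13587 = 11817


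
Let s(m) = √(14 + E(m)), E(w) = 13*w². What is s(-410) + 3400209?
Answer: 3400209 + 31*√2274 ≈ 3.4017e+6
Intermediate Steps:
s(m) = √(14 + 13*m²)
s(-410) + 3400209 = √(14 + 13*(-410)²) + 3400209 = √(14 + 13*168100) + 3400209 = √(14 + 2185300) + 3400209 = √2185314 + 3400209 = 31*√2274 + 3400209 = 3400209 + 31*√2274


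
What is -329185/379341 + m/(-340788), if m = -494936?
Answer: 6297268283/10772905059 ≈ 0.58455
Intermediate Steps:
-329185/379341 + m/(-340788) = -329185/379341 - 494936/(-340788) = -329185*1/379341 - 494936*(-1/340788) = -329185/379341 + 123734/85197 = 6297268283/10772905059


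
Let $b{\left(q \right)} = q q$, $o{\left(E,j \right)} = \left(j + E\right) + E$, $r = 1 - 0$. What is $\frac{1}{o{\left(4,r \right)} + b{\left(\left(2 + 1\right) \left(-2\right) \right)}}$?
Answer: $\frac{1}{45} \approx 0.022222$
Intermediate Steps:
$r = 1$ ($r = 1 + 0 = 1$)
$o{\left(E,j \right)} = j + 2 E$ ($o{\left(E,j \right)} = \left(E + j\right) + E = j + 2 E$)
$b{\left(q \right)} = q^{2}$
$\frac{1}{o{\left(4,r \right)} + b{\left(\left(2 + 1\right) \left(-2\right) \right)}} = \frac{1}{\left(1 + 2 \cdot 4\right) + \left(\left(2 + 1\right) \left(-2\right)\right)^{2}} = \frac{1}{\left(1 + 8\right) + \left(3 \left(-2\right)\right)^{2}} = \frac{1}{9 + \left(-6\right)^{2}} = \frac{1}{9 + 36} = \frac{1}{45}$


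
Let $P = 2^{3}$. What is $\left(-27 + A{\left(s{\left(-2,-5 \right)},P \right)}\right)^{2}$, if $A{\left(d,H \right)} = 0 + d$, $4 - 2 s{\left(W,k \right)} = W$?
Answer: $576$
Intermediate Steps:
$s{\left(W,k \right)} = 2 - \frac{W}{2}$
$P = 8$
$A{\left(d,H \right)} = d$
$\left(-27 + A{\left(s{\left(-2,-5 \right)},P \right)}\right)^{2} = \left(-27 + \left(2 - -1\right)\right)^{2} = \left(-27 + \left(2 + 1\right)\right)^{2} = \left(-27 + 3\right)^{2} = \left(-24\right)^{2} = 576$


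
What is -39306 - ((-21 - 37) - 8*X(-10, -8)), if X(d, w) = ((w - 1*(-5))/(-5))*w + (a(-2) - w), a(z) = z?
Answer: -196192/5 ≈ -39238.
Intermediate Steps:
X(d, w) = -2 - w + w*(-1 - w/5) (X(d, w) = ((w - 1*(-5))/(-5))*w + (-2 - w) = ((w + 5)*(-⅕))*w + (-2 - w) = ((5 + w)*(-⅕))*w + (-2 - w) = (-1 - w/5)*w + (-2 - w) = w*(-1 - w/5) + (-2 - w) = -2 - w + w*(-1 - w/5))
-39306 - ((-21 - 37) - 8*X(-10, -8)) = -39306 - ((-21 - 37) - 8*(-2 - 2*(-8) - ⅕*(-8)²)) = -39306 - (-58 - 8*(-2 + 16 - ⅕*64)) = -39306 - (-58 - 8*(-2 + 16 - 64/5)) = -39306 - (-58 - 8*6/5) = -39306 - (-58 - 48/5) = -39306 - 1*(-338/5) = -39306 + 338/5 = -196192/5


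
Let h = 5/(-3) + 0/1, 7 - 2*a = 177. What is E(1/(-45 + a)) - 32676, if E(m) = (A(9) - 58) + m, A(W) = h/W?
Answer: -114897017/3510 ≈ -32734.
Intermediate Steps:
a = -85 (a = 7/2 - 1/2*177 = 7/2 - 177/2 = -85)
h = -5/3 (h = 5*(-1/3) + 0*1 = -5/3 + 0 = -5/3 ≈ -1.6667)
A(W) = -5/(3*W)
E(m) = -1571/27 + m (E(m) = (-5/3/9 - 58) + m = (-5/3*1/9 - 58) + m = (-5/27 - 58) + m = -1571/27 + m)
E(1/(-45 + a)) - 32676 = (-1571/27 + 1/(-45 - 85)) - 32676 = (-1571/27 + 1/(-130)) - 32676 = (-1571/27 - 1/130) - 32676 = -204257/3510 - 32676 = -114897017/3510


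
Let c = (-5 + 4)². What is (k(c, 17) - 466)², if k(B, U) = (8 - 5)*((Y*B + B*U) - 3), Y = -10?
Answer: 206116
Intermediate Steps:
c = 1 (c = (-1)² = 1)
k(B, U) = -9 - 30*B + 3*B*U (k(B, U) = (8 - 5)*((-10*B + B*U) - 3) = 3*(-3 - 10*B + B*U) = -9 - 30*B + 3*B*U)
(k(c, 17) - 466)² = ((-9 - 30*1 + 3*1*17) - 466)² = ((-9 - 30 + 51) - 466)² = (12 - 466)² = (-454)² = 206116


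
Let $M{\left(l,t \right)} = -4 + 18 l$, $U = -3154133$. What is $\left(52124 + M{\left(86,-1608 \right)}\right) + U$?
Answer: $-3100465$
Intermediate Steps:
$\left(52124 + M{\left(86,-1608 \right)}\right) + U = \left(52124 + \left(-4 + 18 \cdot 86\right)\right) - 3154133 = \left(52124 + \left(-4 + 1548\right)\right) - 3154133 = \left(52124 + 1544\right) - 3154133 = 53668 - 3154133 = -3100465$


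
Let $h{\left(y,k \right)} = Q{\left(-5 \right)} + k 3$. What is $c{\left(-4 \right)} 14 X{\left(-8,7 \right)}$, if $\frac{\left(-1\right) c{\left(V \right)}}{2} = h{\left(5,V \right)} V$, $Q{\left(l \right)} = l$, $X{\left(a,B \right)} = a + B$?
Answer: $1904$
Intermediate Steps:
$X{\left(a,B \right)} = B + a$
$h{\left(y,k \right)} = -5 + 3 k$ ($h{\left(y,k \right)} = -5 + k 3 = -5 + 3 k$)
$c{\left(V \right)} = - 2 V \left(-5 + 3 V\right)$ ($c{\left(V \right)} = - 2 \left(-5 + 3 V\right) V = - 2 V \left(-5 + 3 V\right)$)
$c{\left(-4 \right)} 14 X{\left(-8,7 \right)} = 2 \left(-4\right) \left(5 - -12\right) 14 \left(7 - 8\right) = 2 \left(-4\right) \left(5 + 12\right) 14 \left(-1\right) = 2 \left(-4\right) 17 \cdot 14 \left(-1\right) = \left(-136\right) 14 \left(-1\right) = \left(-1904\right) \left(-1\right) = 1904$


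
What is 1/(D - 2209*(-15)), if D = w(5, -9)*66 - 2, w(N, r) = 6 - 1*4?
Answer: 1/33265 ≈ 3.0062e-5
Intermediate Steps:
w(N, r) = 2 (w(N, r) = 6 - 4 = 2)
D = 130 (D = 2*66 - 2 = 132 - 2 = 130)
1/(D - 2209*(-15)) = 1/(130 - 2209*(-15)) = 1/(130 + 33135) = 1/33265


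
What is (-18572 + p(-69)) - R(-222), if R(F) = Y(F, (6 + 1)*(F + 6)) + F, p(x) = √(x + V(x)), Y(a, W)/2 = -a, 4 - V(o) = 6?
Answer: -18794 + I*√71 ≈ -18794.0 + 8.4261*I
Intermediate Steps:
V(o) = -2 (V(o) = 4 - 1*6 = 4 - 6 = -2)
Y(a, W) = -2*a (Y(a, W) = 2*(-a) = -2*a)
p(x) = √(-2 + x) (p(x) = √(x - 2) = √(-2 + x))
R(F) = -F (R(F) = -2*F + F = -F)
(-18572 + p(-69)) - R(-222) = (-18572 + √(-2 - 69)) - (-1)*(-222) = (-18572 + √(-71)) - 1*222 = (-18572 + I*√71) - 222 = -18794 + I*√71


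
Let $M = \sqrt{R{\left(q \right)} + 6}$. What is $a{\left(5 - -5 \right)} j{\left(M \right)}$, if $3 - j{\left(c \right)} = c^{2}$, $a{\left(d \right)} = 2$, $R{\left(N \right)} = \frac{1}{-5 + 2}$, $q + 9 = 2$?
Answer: $- \frac{16}{3} \approx -5.3333$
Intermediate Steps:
$q = -7$ ($q = -9 + 2 = -7$)
$R{\left(N \right)} = - \frac{1}{3}$ ($R{\left(N \right)} = \frac{1}{-3} = - \frac{1}{3}$)
$M = \frac{\sqrt{51}}{3}$ ($M = \sqrt{- \frac{1}{3} + 6} = \sqrt{\frac{17}{3}} = \frac{\sqrt{51}}{3} \approx 2.3805$)
$j{\left(c \right)} = 3 - c^{2}$
$a{\left(5 - -5 \right)} j{\left(M \right)} = 2 \left(3 - \left(\frac{\sqrt{51}}{3}\right)^{2}\right) = 2 \left(3 - \frac{17}{3}\right) = 2 \left(- \frac{8}{3}\right) = - \frac{16}{3}$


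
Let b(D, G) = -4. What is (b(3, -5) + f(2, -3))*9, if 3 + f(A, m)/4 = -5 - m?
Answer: -216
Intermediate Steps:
f(A, m) = -32 - 4*m (f(A, m) = -12 + 4*(-5 - m) = -12 + (-20 - 4*m) = -32 - 4*m)
(b(3, -5) + f(2, -3))*9 = (-4 + (-32 - 4*(-3)))*9 = (-4 + (-32 + 12))*9 = (-4 - 20)*9 = -24*9 = -216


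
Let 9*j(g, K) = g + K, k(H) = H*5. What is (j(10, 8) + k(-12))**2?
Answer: 3364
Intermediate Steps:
k(H) = 5*H
j(g, K) = K/9 + g/9 (j(g, K) = (g + K)/9 = (K + g)/9 = K/9 + g/9)
(j(10, 8) + k(-12))**2 = (((1/9)*8 + (1/9)*10) + 5*(-12))**2 = ((8/9 + 10/9) - 60)**2 = (2 - 60)**2 = (-58)**2 = 3364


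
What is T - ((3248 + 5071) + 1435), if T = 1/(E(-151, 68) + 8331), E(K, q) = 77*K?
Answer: -32149185/3296 ≈ -9754.0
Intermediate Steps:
T = -1/3296 (T = 1/(77*(-151) + 8331) = 1/(-11627 + 8331) = 1/(-3296) = -1/3296 ≈ -0.00030340)
T - ((3248 + 5071) + 1435) = -1/3296 - ((3248 + 5071) + 1435) = -1/3296 - (8319 + 1435) = -1/3296 - 1*9754 = -1/3296 - 9754 = -32149185/3296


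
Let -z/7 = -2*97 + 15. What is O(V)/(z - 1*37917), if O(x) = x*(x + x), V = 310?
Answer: -24025/4583 ≈ -5.2422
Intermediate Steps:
z = 1253 (z = -7*(-2*97 + 15) = -7*(-194 + 15) = -7*(-179) = 1253)
O(x) = 2*x**2 (O(x) = x*(2*x) = 2*x**2)
O(V)/(z - 1*37917) = (2*310**2)/(1253 - 1*37917) = (2*96100)/(1253 - 37917) = 192200/(-36664) = 192200*(-1/36664) = -24025/4583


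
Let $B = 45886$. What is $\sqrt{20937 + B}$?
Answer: $\sqrt{66823} \approx 258.5$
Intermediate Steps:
$\sqrt{20937 + B} = \sqrt{20937 + 45886} = \sqrt{66823}$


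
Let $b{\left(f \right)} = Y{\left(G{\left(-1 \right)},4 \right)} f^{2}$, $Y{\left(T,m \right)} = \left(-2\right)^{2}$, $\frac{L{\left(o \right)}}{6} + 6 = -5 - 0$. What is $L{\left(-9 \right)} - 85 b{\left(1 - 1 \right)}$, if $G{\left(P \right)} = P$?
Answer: $-66$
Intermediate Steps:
$L{\left(o \right)} = -66$ ($L{\left(o \right)} = -36 + 6 \left(-5 - 0\right) = -36 + 6 \left(-5 + 0\right) = -36 + 6 \left(-5\right) = -36 - 30 = -66$)
$Y{\left(T,m \right)} = 4$
$b{\left(f \right)} = 4 f^{2}$
$L{\left(-9 \right)} - 85 b{\left(1 - 1 \right)} = -66 - 85 \cdot 4 \left(1 - 1\right)^{2} = -66 - 85 \cdot 4 \cdot 0^{2} = -66 - 85 \cdot 4 \cdot 0 = -66 - 0 = -66 + 0 = -66$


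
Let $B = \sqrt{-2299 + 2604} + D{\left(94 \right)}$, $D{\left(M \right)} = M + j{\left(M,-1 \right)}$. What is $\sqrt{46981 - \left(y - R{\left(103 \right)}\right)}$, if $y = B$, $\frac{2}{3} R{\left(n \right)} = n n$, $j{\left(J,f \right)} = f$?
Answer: $\frac{\sqrt{251206 - 4 \sqrt{305}}}{2} \approx 250.57$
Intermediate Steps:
$R{\left(n \right)} = \frac{3 n^{2}}{2}$ ($R{\left(n \right)} = \frac{3 n n}{2} = \frac{3 n^{2}}{2}$)
$D{\left(M \right)} = -1 + M$ ($D{\left(M \right)} = M - 1 = -1 + M$)
$B = 93 + \sqrt{305}$ ($B = \sqrt{-2299 + 2604} + \left(-1 + 94\right) = \sqrt{305} + 93 = 93 + \sqrt{305} \approx 110.46$)
$y = 93 + \sqrt{305} \approx 110.46$
$\sqrt{46981 - \left(y - R{\left(103 \right)}\right)} = \sqrt{46981 - \left(93 - \frac{31827}{2} + \sqrt{305}\right)} = \sqrt{46981 + \left(\frac{3}{2} \cdot 10609 - \left(93 + \sqrt{305}\right)\right)} = \sqrt{46981 + \left(\frac{31827}{2} - \left(93 + \sqrt{305}\right)\right)} = \sqrt{46981 + \left(\frac{31641}{2} - \sqrt{305}\right)} = \sqrt{\frac{125603}{2} - \sqrt{305}}$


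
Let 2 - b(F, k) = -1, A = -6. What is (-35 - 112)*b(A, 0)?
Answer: -441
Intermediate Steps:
b(F, k) = 3 (b(F, k) = 2 - 1*(-1) = 2 + 1 = 3)
(-35 - 112)*b(A, 0) = (-35 - 112)*3 = -147*3 = -441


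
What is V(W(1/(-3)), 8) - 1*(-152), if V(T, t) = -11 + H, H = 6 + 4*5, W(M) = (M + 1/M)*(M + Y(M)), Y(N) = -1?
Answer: 167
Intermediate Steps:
W(M) = (-1 + M)*(M + 1/M) (W(M) = (M + 1/M)*(M - 1) = (M + 1/M)*(-1 + M) = (-1 + M)*(M + 1/M))
H = 26 (H = 6 + 20 = 26)
V(T, t) = 15 (V(T, t) = -11 + 26 = 15)
V(W(1/(-3)), 8) - 1*(-152) = 15 - 1*(-152) = 15 + 152 = 167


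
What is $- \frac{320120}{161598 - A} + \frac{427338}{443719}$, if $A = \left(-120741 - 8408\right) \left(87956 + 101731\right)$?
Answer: $\frac{10468804776231538}{10870249343206959} \approx 0.96307$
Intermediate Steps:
$A = -24497886363$ ($A = \left(-129149\right) 189687 = -24497886363$)
$- \frac{320120}{161598 - A} + \frac{427338}{443719} = - \frac{320120}{161598 - -24497886363} + \frac{427338}{443719} = - \frac{320120}{161598 + 24497886363} + 427338 \cdot \frac{1}{443719} = - \frac{320120}{24498047961} + \frac{427338}{443719} = \frac{10468804776231538}{10870249343206959}$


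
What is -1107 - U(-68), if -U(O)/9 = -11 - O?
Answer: -594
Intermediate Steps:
U(O) = 99 + 9*O (U(O) = -9*(-11 - O) = 99 + 9*O)
-1107 - U(-68) = -1107 - (99 + 9*(-68)) = -1107 - (99 - 612) = -1107 - 1*(-513) = -1107 + 513 = -594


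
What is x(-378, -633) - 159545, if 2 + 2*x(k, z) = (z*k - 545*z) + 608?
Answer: 265775/2 ≈ 1.3289e+5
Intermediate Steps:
x(k, z) = 303 - 545*z/2 + k*z/2 (x(k, z) = -1 + ((z*k - 545*z) + 608)/2 = -1 + ((k*z - 545*z) + 608)/2 = -1 + ((-545*z + k*z) + 608)/2 = -1 + (608 - 545*z + k*z)/2 = -1 + (304 - 545*z/2 + k*z/2) = 303 - 545*z/2 + k*z/2)
x(-378, -633) - 159545 = (303 - 545/2*(-633) + (½)*(-378)*(-633)) - 159545 = (303 + 344985/2 + 119637) - 159545 = 584865/2 - 159545 = 265775/2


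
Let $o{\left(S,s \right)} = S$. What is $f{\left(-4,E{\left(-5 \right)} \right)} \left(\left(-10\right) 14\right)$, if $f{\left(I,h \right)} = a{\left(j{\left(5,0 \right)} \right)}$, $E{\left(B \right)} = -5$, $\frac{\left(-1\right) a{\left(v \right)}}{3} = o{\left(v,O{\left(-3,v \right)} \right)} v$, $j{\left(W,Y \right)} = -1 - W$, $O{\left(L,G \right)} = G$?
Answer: $15120$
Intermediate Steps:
$a{\left(v \right)} = - 3 v^{2}$ ($a{\left(v \right)} = - 3 v v = - 3 v^{2}$)
$f{\left(I,h \right)} = -108$ ($f{\left(I,h \right)} = - 3 \left(-1 - 5\right)^{2} = - 3 \left(-6\right)^{2} = \left(-3\right) 36 = -108$)
$f{\left(-4,E{\left(-5 \right)} \right)} \left(\left(-10\right) 14\right) = - 108 \left(\left(-10\right) 14\right) = \left(-108\right) \left(-140\right) = 15120$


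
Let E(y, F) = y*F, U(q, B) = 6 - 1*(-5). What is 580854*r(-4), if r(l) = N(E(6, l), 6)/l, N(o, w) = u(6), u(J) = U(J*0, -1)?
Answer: -3194697/2 ≈ -1.5973e+6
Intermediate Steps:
U(q, B) = 11 (U(q, B) = 6 + 5 = 11)
u(J) = 11
E(y, F) = F*y
N(o, w) = 11
r(l) = 11/l
580854*r(-4) = 580854*(11/(-4)) = 580854*(11*(-¼)) = 580854*(-11/4) = -3194697/2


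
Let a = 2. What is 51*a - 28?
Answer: 74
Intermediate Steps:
51*a - 28 = 51*2 - 28 = 102 - 28 = 74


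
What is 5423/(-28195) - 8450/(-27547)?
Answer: 525801/4595785 ≈ 0.11441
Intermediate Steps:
5423/(-28195) - 8450/(-27547) = 5423*(-1/28195) - 8450*(-1/27547) = -5423/28195 + 50/163 = 525801/4595785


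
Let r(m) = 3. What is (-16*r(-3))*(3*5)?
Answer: -720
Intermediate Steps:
(-16*r(-3))*(3*5) = (-16*3)*(3*5) = -48*15 = -720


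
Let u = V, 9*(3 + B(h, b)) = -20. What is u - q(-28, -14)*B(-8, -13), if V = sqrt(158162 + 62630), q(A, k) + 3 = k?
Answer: -799/9 + 2*sqrt(55198) ≈ 381.11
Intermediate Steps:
q(A, k) = -3 + k
B(h, b) = -47/9 (B(h, b) = -3 + (1/9)*(-20) = -3 - 20/9 = -47/9)
V = 2*sqrt(55198) (V = sqrt(220792) = 2*sqrt(55198) ≈ 469.89)
u = 2*sqrt(55198) ≈ 469.89
u - q(-28, -14)*B(-8, -13) = 2*sqrt(55198) - (-3 - 14)*(-47)/9 = 2*sqrt(55198) - (-17)*(-47)/9 = 2*sqrt(55198) - 1*799/9 = 2*sqrt(55198) - 799/9 = -799/9 + 2*sqrt(55198)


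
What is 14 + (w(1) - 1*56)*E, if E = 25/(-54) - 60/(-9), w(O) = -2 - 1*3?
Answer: -19679/54 ≈ -364.43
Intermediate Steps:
w(O) = -5 (w(O) = -2 - 3 = -5)
E = 335/54 (E = 25*(-1/54) - 60*(-⅑) = -25/54 + 20/3 = 335/54 ≈ 6.2037)
14 + (w(1) - 1*56)*E = 14 + (-5 - 1*56)*(335/54) = 14 + (-5 - 56)*(335/54) = 14 - 61*335/54 = 14 - 20435/54 = -19679/54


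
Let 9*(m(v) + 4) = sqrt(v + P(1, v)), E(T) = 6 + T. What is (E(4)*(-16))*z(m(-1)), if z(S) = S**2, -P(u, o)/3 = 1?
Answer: -206720/81 + 2560*I/9 ≈ -2552.1 + 284.44*I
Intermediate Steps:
P(u, o) = -3 (P(u, o) = -3*1 = -3)
m(v) = -4 + sqrt(-3 + v)/9 (m(v) = -4 + sqrt(v - 3)/9 = -4 + sqrt(-3 + v)/9)
(E(4)*(-16))*z(m(-1)) = ((6 + 4)*(-16))*(-4 + sqrt(-3 - 1)/9)**2 = (10*(-16))*(-4 + sqrt(-4)/9)**2 = -160*(-4 + (2*I)/9)**2 = -160*(-4 + 2*I/9)**2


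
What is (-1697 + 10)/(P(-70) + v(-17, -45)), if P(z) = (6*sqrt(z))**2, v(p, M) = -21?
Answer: 241/363 ≈ 0.66391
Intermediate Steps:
P(z) = 36*z
(-1697 + 10)/(P(-70) + v(-17, -45)) = (-1697 + 10)/(36*(-70) - 21) = -1687/(-2520 - 21) = -1687/(-2541) = -1687*(-1/2541) = 241/363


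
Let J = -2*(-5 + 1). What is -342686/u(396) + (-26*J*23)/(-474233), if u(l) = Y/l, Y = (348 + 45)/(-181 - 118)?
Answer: 6414063472912888/62124523 ≈ 1.0325e+8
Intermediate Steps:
J = 8 (J = -2*(-4) = 8)
Y = -393/299 (Y = 393/(-299) = 393*(-1/299) = -393/299 ≈ -1.3144)
u(l) = -393/(299*l)
-342686/u(396) + (-26*J*23)/(-474233) = -342686/((-393/299/396)) + (-26*8*23)/(-474233) = -342686/((-393/299*1/396)) - 208*23*(-1/474233) = -342686/(-131/39468) - 4784*(-1/474233) = -342686*(-39468/131) + 4784/474233 = 13525131048/131 + 4784/474233 = 6414063472912888/62124523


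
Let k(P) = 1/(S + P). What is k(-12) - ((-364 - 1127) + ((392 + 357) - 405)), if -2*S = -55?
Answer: 35559/31 ≈ 1147.1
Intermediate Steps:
S = 55/2 (S = -½*(-55) = 55/2 ≈ 27.500)
k(P) = 1/(55/2 + P)
k(-12) - ((-364 - 1127) + ((392 + 357) - 405)) = 2/(55 + 2*(-12)) - ((-364 - 1127) + ((392 + 357) - 405)) = 2/(55 - 24) - (-1491 + (749 - 405)) = 2/31 - (-1491 + 344) = 2*(1/31) - 1*(-1147) = 2/31 + 1147 = 35559/31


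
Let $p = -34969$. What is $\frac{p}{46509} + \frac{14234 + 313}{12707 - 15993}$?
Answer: $- \frac{791474557}{152828574} \approx -5.1788$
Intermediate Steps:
$\frac{p}{46509} + \frac{14234 + 313}{12707 - 15993} = - \frac{34969}{46509} + \frac{14234 + 313}{12707 - 15993} = \left(-34969\right) \frac{1}{46509} + \frac{14547}{-3286} = - \frac{34969}{46509} + 14547 \left(- \frac{1}{3286}\right) = - \frac{34969}{46509} - \frac{14547}{3286} = - \frac{791474557}{152828574}$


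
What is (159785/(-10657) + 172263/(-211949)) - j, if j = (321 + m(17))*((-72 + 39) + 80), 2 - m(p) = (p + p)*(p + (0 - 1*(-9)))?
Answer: 59520508501175/2258740493 ≈ 26351.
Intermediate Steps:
m(p) = 2 - 2*p*(9 + p) (m(p) = 2 - (p + p)*(p + (0 - 1*(-9))) = 2 - 2*p*(p + (0 + 9)) = 2 - 2*p*(p + 9) = 2 - 2*p*(9 + p))
j = -26367 (j = (321 + (2 - 18*17 - 2*17²))*((-72 + 39) + 80) = (321 + (2 - 306 - 2*289))*(-33 + 80) = (321 + (2 - 306 - 578))*47 = (321 - 882)*47 = -561*47 = -26367)
(159785/(-10657) + 172263/(-211949)) - j = (159785/(-10657) + 172263/(-211949)) - 1*(-26367) = (159785*(-1/10657) + 172263*(-1/211949)) + 26367 = (-159785/10657 - 172263/211949) + 26367 = -35702077756/2258740493 + 26367 = 59520508501175/2258740493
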